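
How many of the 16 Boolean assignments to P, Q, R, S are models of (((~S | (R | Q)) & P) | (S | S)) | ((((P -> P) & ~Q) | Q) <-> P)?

Initial set: {((((~S | (R | Q)) & P) | (S | S)) | ((((P -> P) & ~Q) | Q) <-> P))}.
((((~S | (R | Q)) & P) | (S | S)) | ((((P -> P) & ~Q) | Q) <-> P)): β-rule — branch into (((~S | (R | Q)) & P) | (S | S))  //  ((((P -> P) & ~Q) | Q) <-> P).
  branch 1 (add (((~S | (R | Q)) & P) | (S | S))):
    (((~S | (R | Q)) & P) | (S | S)): β-rule — branch into ((~S | (R | Q)) & P)  //  (S | S).
      branch 1.1 (add ((~S | (R | Q)) & P)):
        ((~S | (R | Q)) & P): α-rule — add (~S | (R | Q)), P.
        (~S | (R | Q)): β-rule — branch into ~S  //  (R | Q).
          branch 1.1.1 (add ~S):
            ○ open, literals {P=T, S=F}.
          branch 1.1.2 (add (R | Q)):
            (R | Q): β-rule — branch into R  //  Q.
              branch 1.1.2.1 (add R):
                ○ open, literals {P=T, R=T}.
              branch 1.1.2.2 (add Q):
                ○ open, literals {P=T, Q=T}.
      branch 1.2 (add (S | S)):
        (S | S): β-rule — branch into S  //  S.
          branch 1.2.1 (add S):
            ○ open, literals {S=T}.
          branch 1.2.2 (add S):
            ○ open, literals {S=T}.
  branch 2 (add ((((P -> P) & ~Q) | Q) <-> P)):
    ((((P -> P) & ~Q) | Q) <-> P): β-rule — branch into (((P -> P) & ~Q) | Q), P  //  ~(((P -> P) & ~Q) | Q), ~P.
      branch 2.1 (add (((P -> P) & ~Q) | Q), P):
        (((P -> P) & ~Q) | Q): β-rule — branch into ((P -> P) & ~Q)  //  Q.
          branch 2.1.1 (add ((P -> P) & ~Q)):
            ((P -> P) & ~Q): α-rule — add (P -> P), ~Q.
            (P -> P): β-rule — branch into ~P  //  P.
              branch 2.1.1.1 (add ~P):
                × closes — contains both P and ~P.
              branch 2.1.1.2 (add P):
                ○ open, literals {P=T, Q=F}.
          branch 2.1.2 (add Q):
            ○ open, literals {P=T, Q=T}.
      branch 2.2 (add ~(((P -> P) & ~Q) | Q), ~P):
        ~(((P -> P) & ~Q) | Q): α-rule — add ~((P -> P) & ~Q), ~Q.
        ~((P -> P) & ~Q): β-rule — branch into ~(P -> P)  //  ~~Q.
          branch 2.2.1 (add ~(P -> P)):
            ~(P -> P): α-rule — add P, ~P.
            × closes — contains both P and ~P.
          branch 2.2.2 (add ~~Q):
            × closes — contains both Q and ~Q.
3 branches closed, 7 open.
Each open branch fixes some atoms; the unmentioned ones are free. Counting distinct full assignments: branch {P=T, S=F} (Q, R) contributes 4 new; branch {P=T, R=T} (Q, S) contributes 2 new; branch {P=T, Q=T} (R, S) contributes 1 new; branch {S=T} (P, Q, R) contributes 5 new; branch {S=T} (P, Q, R) contributes 0 new; branch {P=T, Q=F} (R, S) contributes 0 new; branch {P=T, Q=T} (R, S) contributes 0 new. Total: 12.

12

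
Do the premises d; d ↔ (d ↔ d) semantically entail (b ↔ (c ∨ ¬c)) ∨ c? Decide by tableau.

Initial set: {d; (d ↔ (d ↔ d)); ¬((b ↔ (c ∨ ¬c)) ∨ c)}.
¬((b ↔ (c ∨ ¬c)) ∨ c): α-rule — add ¬(b ↔ (c ∨ ¬c)), ¬c.
(d ↔ (d ↔ d)): β-rule — branch into d, (d ↔ d)  //  ¬d, ¬(d ↔ d).
  branch 1 (add d, (d ↔ d)):
    ¬(b ↔ (c ∨ ¬c)): β-rule — branch into b, ¬(c ∨ ¬c)  //  ¬b, (c ∨ ¬c).
      branch 1.1 (add b, ¬(c ∨ ¬c)):
        ¬(c ∨ ¬c): α-rule — add ¬c, ¬¬c.
        × closes — contains both c and ¬c.
      branch 1.2 (add ¬b, (c ∨ ¬c)):
        (d ↔ d): β-rule — branch into d, d  //  ¬d, ¬d.
          branch 1.2.1 (add d, d):
            (c ∨ ¬c): β-rule — branch into c  //  ¬c.
              branch 1.2.1.1 (add c):
                × closes — contains both c and ¬c.
              branch 1.2.1.2 (add ¬c):
                ○ open, literals {b=0, c=0, d=1}.
          branch 1.2.2 (add ¬d, ¬d):
            × closes — contains both d and ¬d.
  branch 2 (add ¬d, ¬(d ↔ d)):
    × closes — contains both d and ¬d.
4 branches closed, 1 open.
An open branch gives a countermodel: b=0, c=0, d=1 (unmentioned atoms arbitrary); the premises hold there but the conclusion fails.

No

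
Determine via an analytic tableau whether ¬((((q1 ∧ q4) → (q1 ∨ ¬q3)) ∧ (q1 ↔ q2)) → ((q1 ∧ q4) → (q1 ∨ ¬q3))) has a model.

Initial set: {¬((((q1 ∧ q4) → (q1 ∨ ¬q3)) ∧ (q1 ↔ q2)) → ((q1 ∧ q4) → (q1 ∨ ¬q3)))}.
¬((((q1 ∧ q4) → (q1 ∨ ¬q3)) ∧ (q1 ↔ q2)) → ((q1 ∧ q4) → (q1 ∨ ¬q3))): α-rule — add (((q1 ∧ q4) → (q1 ∨ ¬q3)) ∧ (q1 ↔ q2)), ¬((q1 ∧ q4) → (q1 ∨ ¬q3)).
(((q1 ∧ q4) → (q1 ∨ ¬q3)) ∧ (q1 ↔ q2)): α-rule — add ((q1 ∧ q4) → (q1 ∨ ¬q3)), (q1 ↔ q2).
¬((q1 ∧ q4) → (q1 ∨ ¬q3)): α-rule — add (q1 ∧ q4), ¬(q1 ∨ ¬q3).
(q1 ∧ q4): α-rule — add q1, q4.
¬(q1 ∨ ¬q3): α-rule — add ¬q1, ¬¬q3.
× closes — contains both q1 and ¬q1.
All 1 branch closes.
Every branch closed; the formula is unsatisfiable.

Unsatisfiable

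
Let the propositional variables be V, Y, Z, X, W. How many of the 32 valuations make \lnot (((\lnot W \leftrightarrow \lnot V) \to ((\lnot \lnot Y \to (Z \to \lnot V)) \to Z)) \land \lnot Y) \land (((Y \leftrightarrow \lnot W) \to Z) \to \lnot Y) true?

Initial set: {(\lnot (((\lnot W \leftrightarrow \lnot V) \to ((\lnot \lnot Y \to (Z \to \lnot V)) \to Z)) \land \lnot Y) \land (((Y \leftrightarrow \lnot W) \to Z) \to \lnot Y))}.
(\lnot (((\lnot W \leftrightarrow \lnot V) \to ((\lnot \lnot Y \to (Z \to \lnot V)) \to Z)) \land \lnot Y) \land (((Y \leftrightarrow \lnot W) \to Z) \to \lnot Y)): α-rule — add \lnot (((\lnot W \leftrightarrow \lnot V) \to ((\lnot \lnot Y \to (Z \to \lnot V)) \to Z)) \land \lnot Y), (((Y \leftrightarrow \lnot W) \to Z) \to \lnot Y).
\lnot (((\lnot W \leftrightarrow \lnot V) \to ((\lnot \lnot Y \to (Z \to \lnot V)) \to Z)) \land \lnot Y): β-rule — branch into \lnot ((\lnot W \leftrightarrow \lnot V) \to ((\lnot \lnot Y \to (Z \to \lnot V)) \to Z))  //  \lnot \lnot Y.
  branch 1 (add \lnot ((\lnot W \leftrightarrow \lnot V) \to ((\lnot \lnot Y \to (Z \to \lnot V)) \to Z))):
    \lnot ((\lnot W \leftrightarrow \lnot V) \to ((\lnot \lnot Y \to (Z \to \lnot V)) \to Z)): α-rule — add (\lnot W \leftrightarrow \lnot V), \lnot ((\lnot \lnot Y \to (Z \to \lnot V)) \to Z).
    \lnot ((\lnot \lnot Y \to (Z \to \lnot V)) \to Z): α-rule — add (\lnot \lnot Y \to (Z \to \lnot V)), \lnot Z.
    (((Y \leftrightarrow \lnot W) \to Z) \to \lnot Y): β-rule — branch into \lnot ((Y \leftrightarrow \lnot W) \to Z)  //  \lnot Y.
      branch 1.1 (add \lnot ((Y \leftrightarrow \lnot W) \to Z)):
        \lnot ((Y \leftrightarrow \lnot W) \to Z): α-rule — add (Y \leftrightarrow \lnot W), \lnot Z.
        (\lnot W \leftrightarrow \lnot V): β-rule — branch into \lnot W, \lnot V  //  \lnot \lnot W, \lnot \lnot V.
          branch 1.1.1 (add \lnot W, \lnot V):
            (\lnot \lnot Y \to (Z \to \lnot V)): β-rule — branch into \lnot \lnot \lnot Y  //  (Z \to \lnot V).
              branch 1.1.1.1 (add \lnot \lnot \lnot Y):
                \lnot \lnot \lnot Y: drop double negation, giving \lnot Y.
                (Y \leftrightarrow \lnot W): β-rule — branch into Y, \lnot W  //  \lnot Y, \lnot \lnot W.
                  branch 1.1.1.1.1 (add Y, \lnot W):
                    × closes — contains both Y and \lnot Y.
                  branch 1.1.1.1.2 (add \lnot Y, \lnot \lnot W):
                    × closes — contains both W and \lnot W.
              branch 1.1.1.2 (add (Z \to \lnot V)):
                (Y \leftrightarrow \lnot W): β-rule — branch into Y, \lnot W  //  \lnot Y, \lnot \lnot W.
                  branch 1.1.1.2.1 (add Y, \lnot W):
                    (Z \to \lnot V): β-rule — branch into \lnot Z  //  \lnot V.
                      branch 1.1.1.2.1.1 (add \lnot Z):
                        ○ open, literals {V=false, W=false, Y=true, Z=false}.
                      branch 1.1.1.2.1.2 (add \lnot V):
                        ○ open, literals {V=false, W=false, Y=true, Z=false}.
                  branch 1.1.1.2.2 (add \lnot Y, \lnot \lnot W):
                    × closes — contains both W and \lnot W.
          branch 1.1.2 (add \lnot \lnot W, \lnot \lnot V):
            (\lnot \lnot Y \to (Z \to \lnot V)): β-rule — branch into \lnot \lnot \lnot Y  //  (Z \to \lnot V).
              branch 1.1.2.1 (add \lnot \lnot \lnot Y):
                \lnot \lnot \lnot Y: drop double negation, giving \lnot Y.
                (Y \leftrightarrow \lnot W): β-rule — branch into Y, \lnot W  //  \lnot Y, \lnot \lnot W.
                  branch 1.1.2.1.1 (add Y, \lnot W):
                    × closes — contains both Y and \lnot Y.
                  branch 1.1.2.1.2 (add \lnot Y, \lnot \lnot W):
                    ○ open, literals {V=true, W=true, Y=false, Z=false}.
              branch 1.1.2.2 (add (Z \to \lnot V)):
                (Y \leftrightarrow \lnot W): β-rule — branch into Y, \lnot W  //  \lnot Y, \lnot \lnot W.
                  branch 1.1.2.2.1 (add Y, \lnot W):
                    × closes — contains both W and \lnot W.
                  branch 1.1.2.2.2 (add \lnot Y, \lnot \lnot W):
                    (Z \to \lnot V): β-rule — branch into \lnot Z  //  \lnot V.
                      branch 1.1.2.2.2.1 (add \lnot Z):
                        ○ open, literals {V=true, W=true, Y=false, Z=false}.
                      branch 1.1.2.2.2.2 (add \lnot V):
                        × closes — contains both V and \lnot V.
      branch 1.2 (add \lnot Y):
        (\lnot W \leftrightarrow \lnot V): β-rule — branch into \lnot W, \lnot V  //  \lnot \lnot W, \lnot \lnot V.
          branch 1.2.1 (add \lnot W, \lnot V):
            (\lnot \lnot Y \to (Z \to \lnot V)): β-rule — branch into \lnot \lnot \lnot Y  //  (Z \to \lnot V).
              branch 1.2.1.1 (add \lnot \lnot \lnot Y):
                \lnot \lnot \lnot Y: drop double negation, giving \lnot Y.
                ○ open, literals {V=false, W=false, Y=false, Z=false}.
              branch 1.2.1.2 (add (Z \to \lnot V)):
                (Z \to \lnot V): β-rule — branch into \lnot Z  //  \lnot V.
                  branch 1.2.1.2.1 (add \lnot Z):
                    ○ open, literals {V=false, W=false, Y=false, Z=false}.
                  branch 1.2.1.2.2 (add \lnot V):
                    ○ open, literals {V=false, W=false, Y=false, Z=false}.
          branch 1.2.2 (add \lnot \lnot W, \lnot \lnot V):
            (\lnot \lnot Y \to (Z \to \lnot V)): β-rule — branch into \lnot \lnot \lnot Y  //  (Z \to \lnot V).
              branch 1.2.2.1 (add \lnot \lnot \lnot Y):
                \lnot \lnot \lnot Y: drop double negation, giving \lnot Y.
                ○ open, literals {V=true, W=true, Y=false, Z=false}.
              branch 1.2.2.2 (add (Z \to \lnot V)):
                (Z \to \lnot V): β-rule — branch into \lnot Z  //  \lnot V.
                  branch 1.2.2.2.1 (add \lnot Z):
                    ○ open, literals {V=true, W=true, Y=false, Z=false}.
                  branch 1.2.2.2.2 (add \lnot V):
                    × closes — contains both V and \lnot V.
  branch 2 (add \lnot \lnot Y):
    (((Y \leftrightarrow \lnot W) \to Z) \to \lnot Y): β-rule — branch into \lnot ((Y \leftrightarrow \lnot W) \to Z)  //  \lnot Y.
      branch 2.1 (add \lnot ((Y \leftrightarrow \lnot W) \to Z)):
        \lnot ((Y \leftrightarrow \lnot W) \to Z): α-rule — add (Y \leftrightarrow \lnot W), \lnot Z.
        (Y \leftrightarrow \lnot W): β-rule — branch into Y, \lnot W  //  \lnot Y, \lnot \lnot W.
          branch 2.1.1 (add Y, \lnot W):
            ○ open, literals {W=false, Y=true, Z=false}.
          branch 2.1.2 (add \lnot Y, \lnot \lnot W):
            × closes — contains both Y and \lnot Y.
      branch 2.2 (add \lnot Y):
        × closes — contains both Y and \lnot Y.
9 branches closed, 10 open.
Each open branch fixes some atoms; the unmentioned ones are free. Counting distinct full assignments: branch {V=false, W=false, Y=true, Z=false} (X) contributes 2 new; branch {V=false, W=false, Y=true, Z=false} (X) contributes 0 new; branch {V=true, W=true, Y=false, Z=false} (X) contributes 2 new; branch {V=true, W=true, Y=false, Z=false} (X) contributes 0 new; branch {V=false, W=false, Y=false, Z=false} (X) contributes 2 new; branch {V=false, W=false, Y=false, Z=false} (X) contributes 0 new; branch {V=false, W=false, Y=false, Z=false} (X) contributes 0 new; branch {V=true, W=true, Y=false, Z=false} (X) contributes 0 new; branch {V=true, W=true, Y=false, Z=false} (X) contributes 0 new; branch {W=false, Y=true, Z=false} (V, X) contributes 2 new. Total: 8.

8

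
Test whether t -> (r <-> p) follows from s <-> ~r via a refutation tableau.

No

Initial set: {(s <-> ~r); ~(t -> (r <-> p))}.
~(t -> (r <-> p)): α-rule — add t, ~(r <-> p).
(s <-> ~r): β-rule — branch into s, ~r  //  ~s, ~~r.
  branch 1 (add s, ~r):
    ~(r <-> p): β-rule — branch into r, ~p  //  ~r, p.
      branch 1.1 (add r, ~p):
        × closes — contains both r and ~r.
      branch 1.2 (add ~r, p):
        ○ open, literals {p=true, r=false, s=true, t=true}.
  branch 2 (add ~s, ~~r):
    ~(r <-> p): β-rule — branch into r, ~p  //  ~r, p.
      branch 2.1 (add r, ~p):
        ○ open, literals {p=false, r=true, s=false, t=true}.
      branch 2.2 (add ~r, p):
        × closes — contains both r and ~r.
2 branches closed, 2 open.
An open branch gives a countermodel: p=true, r=false, s=true, t=true (unmentioned atoms arbitrary); the premises hold there but the conclusion fails.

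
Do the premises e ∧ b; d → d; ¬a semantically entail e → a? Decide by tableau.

No

Initial set: {(e ∧ b); (d → d); ¬a; ¬(e → a)}.
(e ∧ b): α-rule — add e, b.
¬(e → a): α-rule — add e, ¬a.
(d → d): β-rule — branch into ¬d  //  d.
  branch 1 (add ¬d):
    ○ open, literals {a=F, b=T, d=F, e=T}.
  branch 2 (add d):
    ○ open, literals {a=F, b=T, d=T, e=T}.
0 branches closed, 2 open.
An open branch gives a countermodel: a=F, b=T, d=F, e=T (unmentioned atoms arbitrary); the premises hold there but the conclusion fails.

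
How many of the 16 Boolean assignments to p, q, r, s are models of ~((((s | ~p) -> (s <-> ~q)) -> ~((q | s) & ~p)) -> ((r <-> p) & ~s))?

9

Initial set: {~((((s | ~p) -> (s <-> ~q)) -> ~((q | s) & ~p)) -> ((r <-> p) & ~s))}.
~((((s | ~p) -> (s <-> ~q)) -> ~((q | s) & ~p)) -> ((r <-> p) & ~s)): α-rule — add (((s | ~p) -> (s <-> ~q)) -> ~((q | s) & ~p)), ~((r <-> p) & ~s).
(((s | ~p) -> (s <-> ~q)) -> ~((q | s) & ~p)): β-rule — branch into ~((s | ~p) -> (s <-> ~q))  //  ~((q | s) & ~p).
  branch 1 (add ~((s | ~p) -> (s <-> ~q))):
    ~((s | ~p) -> (s <-> ~q)): α-rule — add (s | ~p), ~(s <-> ~q).
    ~((r <-> p) & ~s): β-rule — branch into ~(r <-> p)  //  ~~s.
      branch 1.1 (add ~(r <-> p)):
        (s | ~p): β-rule — branch into s  //  ~p.
          branch 1.1.1 (add s):
            ~(s <-> ~q): β-rule — branch into s, ~~q  //  ~s, ~q.
              branch 1.1.1.1 (add s, ~~q):
                ~(r <-> p): β-rule — branch into r, ~p  //  ~r, p.
                  branch 1.1.1.1.1 (add r, ~p):
                    ○ open, literals {p=F, q=T, r=T, s=T}.
                  branch 1.1.1.1.2 (add ~r, p):
                    ○ open, literals {p=T, q=T, r=F, s=T}.
              branch 1.1.1.2 (add ~s, ~q):
                × closes — contains both s and ~s.
          branch 1.1.2 (add ~p):
            ~(s <-> ~q): β-rule — branch into s, ~~q  //  ~s, ~q.
              branch 1.1.2.1 (add s, ~~q):
                ~(r <-> p): β-rule — branch into r, ~p  //  ~r, p.
                  branch 1.1.2.1.1 (add r, ~p):
                    ○ open, literals {p=F, q=T, r=T, s=T}.
                  branch 1.1.2.1.2 (add ~r, p):
                    × closes — contains both p and ~p.
              branch 1.1.2.2 (add ~s, ~q):
                ~(r <-> p): β-rule — branch into r, ~p  //  ~r, p.
                  branch 1.1.2.2.1 (add r, ~p):
                    ○ open, literals {p=F, q=F, r=T, s=F}.
                  branch 1.1.2.2.2 (add ~r, p):
                    × closes — contains both p and ~p.
      branch 1.2 (add ~~s):
        (s | ~p): β-rule — branch into s  //  ~p.
          branch 1.2.1 (add s):
            ~(s <-> ~q): β-rule — branch into s, ~~q  //  ~s, ~q.
              branch 1.2.1.1 (add s, ~~q):
                ○ open, literals {q=T, s=T}.
              branch 1.2.1.2 (add ~s, ~q):
                × closes — contains both s and ~s.
          branch 1.2.2 (add ~p):
            ~(s <-> ~q): β-rule — branch into s, ~~q  //  ~s, ~q.
              branch 1.2.2.1 (add s, ~~q):
                ○ open, literals {p=F, q=T, s=T}.
              branch 1.2.2.2 (add ~s, ~q):
                × closes — contains both s and ~s.
  branch 2 (add ~((q | s) & ~p)):
    ~((r <-> p) & ~s): β-rule — branch into ~(r <-> p)  //  ~~s.
      branch 2.1 (add ~(r <-> p)):
        ~((q | s) & ~p): β-rule — branch into ~(q | s)  //  ~~p.
          branch 2.1.1 (add ~(q | s)):
            ~(q | s): α-rule — add ~q, ~s.
            ~(r <-> p): β-rule — branch into r, ~p  //  ~r, p.
              branch 2.1.1.1 (add r, ~p):
                ○ open, literals {p=F, q=F, r=T, s=F}.
              branch 2.1.1.2 (add ~r, p):
                ○ open, literals {p=T, q=F, r=F, s=F}.
          branch 2.1.2 (add ~~p):
            ~(r <-> p): β-rule — branch into r, ~p  //  ~r, p.
              branch 2.1.2.1 (add r, ~p):
                × closes — contains both p and ~p.
              branch 2.1.2.2 (add ~r, p):
                ○ open, literals {p=T, r=F}.
      branch 2.2 (add ~~s):
        ~((q | s) & ~p): β-rule — branch into ~(q | s)  //  ~~p.
          branch 2.2.1 (add ~(q | s)):
            ~(q | s): α-rule — add ~q, ~s.
            × closes — contains both s and ~s.
          branch 2.2.2 (add ~~p):
            ○ open, literals {p=T, s=T}.
7 branches closed, 10 open.
Each open branch fixes some atoms; the unmentioned ones are free. Counting distinct full assignments: branch {p=F, q=T, r=T, s=T} (none free) contributes 1 new; branch {p=T, q=T, r=F, s=T} (none free) contributes 1 new; branch {p=F, q=T, r=T, s=T} (none free) contributes 0 new; branch {p=F, q=F, r=T, s=F} (none free) contributes 1 new; branch {q=T, s=T} (p, r) contributes 2 new; branch {p=F, q=T, s=T} (r) contributes 0 new; branch {p=F, q=F, r=T, s=F} (none free) contributes 0 new; branch {p=T, q=F, r=F, s=F} (none free) contributes 1 new; branch {p=T, r=F} (q, s) contributes 2 new; branch {p=T, s=T} (q, r) contributes 1 new. Total: 9.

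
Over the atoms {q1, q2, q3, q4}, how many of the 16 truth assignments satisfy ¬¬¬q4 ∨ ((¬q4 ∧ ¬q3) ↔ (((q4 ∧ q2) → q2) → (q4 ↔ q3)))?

Initial set: {(¬¬¬q4 ∨ ((¬q4 ∧ ¬q3) ↔ (((q4 ∧ q2) → q2) → (q4 ↔ q3))))}.
(¬¬¬q4 ∨ ((¬q4 ∧ ¬q3) ↔ (((q4 ∧ q2) → q2) → (q4 ↔ q3)))): β-rule — branch into ¬¬¬q4  //  ((¬q4 ∧ ¬q3) ↔ (((q4 ∧ q2) → q2) → (q4 ↔ q3))).
  branch 1 (add ¬¬¬q4):
    ¬¬¬q4: drop double negation, giving ¬q4.
    ○ open, literals {q4=0}.
  branch 2 (add ((¬q4 ∧ ¬q3) ↔ (((q4 ∧ q2) → q2) → (q4 ↔ q3)))):
    ((¬q4 ∧ ¬q3) ↔ (((q4 ∧ q2) → q2) → (q4 ↔ q3))): β-rule — branch into (¬q4 ∧ ¬q3), (((q4 ∧ q2) → q2) → (q4 ↔ q3))  //  ¬(¬q4 ∧ ¬q3), ¬(((q4 ∧ q2) → q2) → (q4 ↔ q3)).
      branch 2.1 (add (¬q4 ∧ ¬q3), (((q4 ∧ q2) → q2) → (q4 ↔ q3))):
        (¬q4 ∧ ¬q3): α-rule — add ¬q4, ¬q3.
        (((q4 ∧ q2) → q2) → (q4 ↔ q3)): β-rule — branch into ¬((q4 ∧ q2) → q2)  //  (q4 ↔ q3).
          branch 2.1.1 (add ¬((q4 ∧ q2) → q2)):
            ¬((q4 ∧ q2) → q2): α-rule — add (q4 ∧ q2), ¬q2.
            (q4 ∧ q2): α-rule — add q4, q2.
            × closes — contains both q4 and ¬q4.
          branch 2.1.2 (add (q4 ↔ q3)):
            (q4 ↔ q3): β-rule — branch into q4, q3  //  ¬q4, ¬q3.
              branch 2.1.2.1 (add q4, q3):
                × closes — contains both q4 and ¬q4.
              branch 2.1.2.2 (add ¬q4, ¬q3):
                ○ open, literals {q3=0, q4=0}.
      branch 2.2 (add ¬(¬q4 ∧ ¬q3), ¬(((q4 ∧ q2) → q2) → (q4 ↔ q3))):
        ¬(((q4 ∧ q2) → q2) → (q4 ↔ q3)): α-rule — add ((q4 ∧ q2) → q2), ¬(q4 ↔ q3).
        ¬(¬q4 ∧ ¬q3): β-rule — branch into ¬¬q4  //  ¬¬q3.
          branch 2.2.1 (add ¬¬q4):
            ((q4 ∧ q2) → q2): β-rule — branch into ¬(q4 ∧ q2)  //  q2.
              branch 2.2.1.1 (add ¬(q4 ∧ q2)):
                ¬(q4 ↔ q3): β-rule — branch into q4, ¬q3  //  ¬q4, q3.
                  branch 2.2.1.1.1 (add q4, ¬q3):
                    ¬(q4 ∧ q2): β-rule — branch into ¬q4  //  ¬q2.
                      branch 2.2.1.1.1.1 (add ¬q4):
                        × closes — contains both q4 and ¬q4.
                      branch 2.2.1.1.1.2 (add ¬q2):
                        ○ open, literals {q2=0, q3=0, q4=1}.
                  branch 2.2.1.1.2 (add ¬q4, q3):
                    × closes — contains both q4 and ¬q4.
              branch 2.2.1.2 (add q2):
                ¬(q4 ↔ q3): β-rule — branch into q4, ¬q3  //  ¬q4, q3.
                  branch 2.2.1.2.1 (add q4, ¬q3):
                    ○ open, literals {q2=1, q3=0, q4=1}.
                  branch 2.2.1.2.2 (add ¬q4, q3):
                    × closes — contains both q4 and ¬q4.
          branch 2.2.2 (add ¬¬q3):
            ((q4 ∧ q2) → q2): β-rule — branch into ¬(q4 ∧ q2)  //  q2.
              branch 2.2.2.1 (add ¬(q4 ∧ q2)):
                ¬(q4 ↔ q3): β-rule — branch into q4, ¬q3  //  ¬q4, q3.
                  branch 2.2.2.1.1 (add q4, ¬q3):
                    × closes — contains both q3 and ¬q3.
                  branch 2.2.2.1.2 (add ¬q4, q3):
                    ¬(q4 ∧ q2): β-rule — branch into ¬q4  //  ¬q2.
                      branch 2.2.2.1.2.1 (add ¬q4):
                        ○ open, literals {q3=1, q4=0}.
                      branch 2.2.2.1.2.2 (add ¬q2):
                        ○ open, literals {q2=0, q3=1, q4=0}.
              branch 2.2.2.2 (add q2):
                ¬(q4 ↔ q3): β-rule — branch into q4, ¬q3  //  ¬q4, q3.
                  branch 2.2.2.2.1 (add q4, ¬q3):
                    × closes — contains both q3 and ¬q3.
                  branch 2.2.2.2.2 (add ¬q4, q3):
                    ○ open, literals {q2=1, q3=1, q4=0}.
7 branches closed, 7 open.
Each open branch fixes some atoms; the unmentioned ones are free. Counting distinct full assignments: branch {q4=0} (q1, q2, q3) contributes 8 new; branch {q3=0, q4=0} (q1, q2) contributes 0 new; branch {q2=0, q3=0, q4=1} (q1) contributes 2 new; branch {q2=1, q3=0, q4=1} (q1) contributes 2 new; branch {q3=1, q4=0} (q1, q2) contributes 0 new; branch {q2=0, q3=1, q4=0} (q1) contributes 0 new; branch {q2=1, q3=1, q4=0} (q1) contributes 0 new. Total: 12.

12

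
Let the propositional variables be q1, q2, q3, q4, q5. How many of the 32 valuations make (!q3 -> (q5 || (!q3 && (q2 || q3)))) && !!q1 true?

14

Initial set: {((!q3 -> (q5 || (!q3 && (q2 || q3)))) && !!q1)}.
((!q3 -> (q5 || (!q3 && (q2 || q3)))) && !!q1): α-rule — add (!q3 -> (q5 || (!q3 && (q2 || q3)))), !!q1.
!!q1: drop double negation, giving q1.
(!q3 -> (q5 || (!q3 && (q2 || q3)))): β-rule — branch into !!q3  //  (q5 || (!q3 && (q2 || q3))).
  branch 1 (add !!q3):
    ○ open, literals {q1=T, q3=T}.
  branch 2 (add (q5 || (!q3 && (q2 || q3)))):
    (q5 || (!q3 && (q2 || q3))): β-rule — branch into q5  //  (!q3 && (q2 || q3)).
      branch 2.1 (add q5):
        ○ open, literals {q1=T, q5=T}.
      branch 2.2 (add (!q3 && (q2 || q3))):
        (!q3 && (q2 || q3)): α-rule — add !q3, (q2 || q3).
        (q2 || q3): β-rule — branch into q2  //  q3.
          branch 2.2.1 (add q2):
            ○ open, literals {q1=T, q2=T, q3=F}.
          branch 2.2.2 (add q3):
            × closes — contains both q3 and !q3.
1 branch closed, 3 open.
Each open branch fixes some atoms; the unmentioned ones are free. Counting distinct full assignments: branch {q1=T, q3=T} (q2, q4, q5) contributes 8 new; branch {q1=T, q5=T} (q2, q3, q4) contributes 4 new; branch {q1=T, q2=T, q3=F} (q4, q5) contributes 2 new. Total: 14.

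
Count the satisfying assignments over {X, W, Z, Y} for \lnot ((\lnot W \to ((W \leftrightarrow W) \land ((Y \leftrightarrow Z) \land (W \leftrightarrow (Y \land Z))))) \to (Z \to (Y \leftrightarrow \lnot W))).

2

Initial set: {T \lnot ((\lnot W \to ((W \leftrightarrow W) \land ((Y \leftrightarrow Z) \land (W \leftrightarrow (Y \land Z))))) \to (Z \to (Y \leftrightarrow \lnot W)))}.
T \lnot ((\lnot W \to ((W \leftrightarrow W) \land ((Y \leftrightarrow Z) \land (W \leftrightarrow (Y \land Z))))) \to (Z \to (Y \leftrightarrow \lnot W))): α-rule — add T (\lnot W \to ((W \leftrightarrow W) \land ((Y \leftrightarrow Z) \land (W \leftrightarrow (Y \land Z))))), F (Z \to (Y \leftrightarrow \lnot W)).
F (Z \to (Y \leftrightarrow \lnot W)): α-rule — add T Z, F (Y \leftrightarrow \lnot W).
T (\lnot W \to ((W \leftrightarrow W) \land ((Y \leftrightarrow Z) \land (W \leftrightarrow (Y \land Z))))): β-rule — branch into F \lnot W  //  T ((W \leftrightarrow W) \land ((Y \leftrightarrow Z) \land (W \leftrightarrow (Y \land Z)))).
  branch 1 (add F \lnot W):
    F (Y \leftrightarrow \lnot W): β-rule — branch into T Y, F \lnot W  //  F Y, T \lnot W.
      branch 1.1 (add T Y, F \lnot W):
        ○ open, literals {W=T, Y=T, Z=T}.
      branch 1.2 (add F Y, T \lnot W):
        × closes — contains both W and \lnot W.
  branch 2 (add T ((W \leftrightarrow W) \land ((Y \leftrightarrow Z) \land (W \leftrightarrow (Y \land Z))))):
    T ((W \leftrightarrow W) \land ((Y \leftrightarrow Z) \land (W \leftrightarrow (Y \land Z)))): α-rule — add T (W \leftrightarrow W), T ((Y \leftrightarrow Z) \land (W \leftrightarrow (Y \land Z))).
    T ((Y \leftrightarrow Z) \land (W \leftrightarrow (Y \land Z))): α-rule — add T (Y \leftrightarrow Z), T (W \leftrightarrow (Y \land Z)).
    F (Y \leftrightarrow \lnot W): β-rule — branch into T Y, F \lnot W  //  F Y, T \lnot W.
      branch 2.1 (add T Y, F \lnot W):
        T (W \leftrightarrow W): β-rule — branch into T W, T W  //  F W, F W.
          branch 2.1.1 (add T W, T W):
            T (Y \leftrightarrow Z): β-rule — branch into T Y, T Z  //  F Y, F Z.
              branch 2.1.1.1 (add T Y, T Z):
                T (W \leftrightarrow (Y \land Z)): β-rule — branch into T W, T (Y \land Z)  //  F W, F (Y \land Z).
                  branch 2.1.1.1.1 (add T W, T (Y \land Z)):
                    T (Y \land Z): α-rule — add T Y, T Z.
                    ○ open, literals {W=T, Y=T, Z=T}.
                  branch 2.1.1.1.2 (add F W, F (Y \land Z)):
                    × closes — contains both W and \lnot W.
              branch 2.1.1.2 (add F Y, F Z):
                × closes — contains both Y and \lnot Y.
          branch 2.1.2 (add F W, F W):
            × closes — contains both W and \lnot W.
      branch 2.2 (add F Y, T \lnot W):
        T (W \leftrightarrow W): β-rule — branch into T W, T W  //  F W, F W.
          branch 2.2.1 (add T W, T W):
            × closes — contains both W and \lnot W.
          branch 2.2.2 (add F W, F W):
            T (Y \leftrightarrow Z): β-rule — branch into T Y, T Z  //  F Y, F Z.
              branch 2.2.2.1 (add T Y, T Z):
                × closes — contains both Y and \lnot Y.
              branch 2.2.2.2 (add F Y, F Z):
                × closes — contains both Z and \lnot Z.
7 branches closed, 2 open.
Each open branch fixes some atoms; the unmentioned ones are free. Counting distinct full assignments: branch {W=T, Y=T, Z=T} (X) contributes 2 new; branch {W=T, Y=T, Z=T} (X) contributes 0 new. Total: 2.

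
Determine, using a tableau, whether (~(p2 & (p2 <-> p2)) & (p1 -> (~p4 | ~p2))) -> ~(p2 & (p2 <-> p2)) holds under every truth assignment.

Assume the negation and expand:
Initial set: {~((~(p2 & (p2 <-> p2)) & (p1 -> (~p4 | ~p2))) -> ~(p2 & (p2 <-> p2)))}.
~((~(p2 & (p2 <-> p2)) & (p1 -> (~p4 | ~p2))) -> ~(p2 & (p2 <-> p2))): α-rule — add (~(p2 & (p2 <-> p2)) & (p1 -> (~p4 | ~p2))), ~~(p2 & (p2 <-> p2)).
(~(p2 & (p2 <-> p2)) & (p1 -> (~p4 | ~p2))): α-rule — add ~(p2 & (p2 <-> p2)), (p1 -> (~p4 | ~p2)).
~~(p2 & (p2 <-> p2)): α-rule — add p2, (p2 <-> p2).
~(p2 & (p2 <-> p2)): β-rule — branch into ~p2  //  ~(p2 <-> p2).
  branch 1 (add ~p2):
    × closes — contains both p2 and ~p2.
  branch 2 (add ~(p2 <-> p2)):
    (p1 -> (~p4 | ~p2)): β-rule — branch into ~p1  //  (~p4 | ~p2).
      branch 2.1 (add ~p1):
        (p2 <-> p2): β-rule — branch into p2, p2  //  ~p2, ~p2.
          branch 2.1.1 (add p2, p2):
            ~(p2 <-> p2): β-rule — branch into p2, ~p2  //  ~p2, p2.
              branch 2.1.1.1 (add p2, ~p2):
                × closes — contains both p2 and ~p2.
              branch 2.1.1.2 (add ~p2, p2):
                × closes — contains both p2 and ~p2.
          branch 2.1.2 (add ~p2, ~p2):
            × closes — contains both p2 and ~p2.
      branch 2.2 (add (~p4 | ~p2)):
        (p2 <-> p2): β-rule — branch into p2, p2  //  ~p2, ~p2.
          branch 2.2.1 (add p2, p2):
            ~(p2 <-> p2): β-rule — branch into p2, ~p2  //  ~p2, p2.
              branch 2.2.1.1 (add p2, ~p2):
                × closes — contains both p2 and ~p2.
              branch 2.2.1.2 (add ~p2, p2):
                × closes — contains both p2 and ~p2.
          branch 2.2.2 (add ~p2, ~p2):
            × closes — contains both p2 and ~p2.
All 7 branches close.
Every branch closed, so the negation is unsatisfiable and the formula is valid.

Valid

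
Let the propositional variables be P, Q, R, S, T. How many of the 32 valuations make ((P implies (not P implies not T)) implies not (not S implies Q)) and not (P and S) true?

8

Initial set: {(((P implies (not P implies not T)) implies not (not S implies Q)) and not (P and S))}.
(((P implies (not P implies not T)) implies not (not S implies Q)) and not (P and S)): α-rule — add ((P implies (not P implies not T)) implies not (not S implies Q)), not (P and S).
((P implies (not P implies not T)) implies not (not S implies Q)): β-rule — branch into not (P implies (not P implies not T))  //  not (not S implies Q).
  branch 1 (add not (P implies (not P implies not T))):
    not (P implies (not P implies not T)): α-rule — add P, not (not P implies not T).
    not (not P implies not T): α-rule — add not P, not not T.
    × closes — contains both P and not P.
  branch 2 (add not (not S implies Q)):
    not (not S implies Q): α-rule — add not S, not Q.
    not (P and S): β-rule — branch into not P  //  not S.
      branch 2.1 (add not P):
        ○ open, literals {P=F, Q=F, S=F}.
      branch 2.2 (add not S):
        ○ open, literals {Q=F, S=F}.
1 branch closed, 2 open.
Each open branch fixes some atoms; the unmentioned ones are free. Counting distinct full assignments: branch {P=F, Q=F, S=F} (R, T) contributes 4 new; branch {Q=F, S=F} (P, R, T) contributes 4 new. Total: 8.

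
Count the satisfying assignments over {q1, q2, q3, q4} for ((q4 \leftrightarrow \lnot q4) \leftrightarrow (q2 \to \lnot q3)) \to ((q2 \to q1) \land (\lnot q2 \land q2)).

Initial set: {(((q4 \leftrightarrow \lnot q4) \leftrightarrow (q2 \to \lnot q3)) \to ((q2 \to q1) \land (\lnot q2 \land q2)))}.
(((q4 \leftrightarrow \lnot q4) \leftrightarrow (q2 \to \lnot q3)) \to ((q2 \to q1) \land (\lnot q2 \land q2))): β-rule — branch into \lnot ((q4 \leftrightarrow \lnot q4) \leftrightarrow (q2 \to \lnot q3))  //  ((q2 \to q1) \land (\lnot q2 \land q2)).
  branch 1 (add \lnot ((q4 \leftrightarrow \lnot q4) \leftrightarrow (q2 \to \lnot q3))):
    \lnot ((q4 \leftrightarrow \lnot q4) \leftrightarrow (q2 \to \lnot q3)): β-rule — branch into (q4 \leftrightarrow \lnot q4), \lnot (q2 \to \lnot q3)  //  \lnot (q4 \leftrightarrow \lnot q4), (q2 \to \lnot q3).
      branch 1.1 (add (q4 \leftrightarrow \lnot q4), \lnot (q2 \to \lnot q3)):
        \lnot (q2 \to \lnot q3): α-rule — add q2, \lnot \lnot q3.
        (q4 \leftrightarrow \lnot q4): β-rule — branch into q4, \lnot q4  //  \lnot q4, \lnot \lnot q4.
          branch 1.1.1 (add q4, \lnot q4):
            × closes — contains both q4 and \lnot q4.
          branch 1.1.2 (add \lnot q4, \lnot \lnot q4):
            × closes — contains both q4 and \lnot q4.
      branch 1.2 (add \lnot (q4 \leftrightarrow \lnot q4), (q2 \to \lnot q3)):
        \lnot (q4 \leftrightarrow \lnot q4): β-rule — branch into q4, \lnot \lnot q4  //  \lnot q4, \lnot q4.
          branch 1.2.1 (add q4, \lnot \lnot q4):
            (q2 \to \lnot q3): β-rule — branch into \lnot q2  //  \lnot q3.
              branch 1.2.1.1 (add \lnot q2):
                ○ open, literals {q2=false, q4=true}.
              branch 1.2.1.2 (add \lnot q3):
                ○ open, literals {q3=false, q4=true}.
          branch 1.2.2 (add \lnot q4, \lnot q4):
            (q2 \to \lnot q3): β-rule — branch into \lnot q2  //  \lnot q3.
              branch 1.2.2.1 (add \lnot q2):
                ○ open, literals {q2=false, q4=false}.
              branch 1.2.2.2 (add \lnot q3):
                ○ open, literals {q3=false, q4=false}.
  branch 2 (add ((q2 \to q1) \land (\lnot q2 \land q2))):
    ((q2 \to q1) \land (\lnot q2 \land q2)): α-rule — add (q2 \to q1), (\lnot q2 \land q2).
    (\lnot q2 \land q2): α-rule — add \lnot q2, q2.
    × closes — contains both q2 and \lnot q2.
3 branches closed, 4 open.
Each open branch fixes some atoms; the unmentioned ones are free. Counting distinct full assignments: branch {q2=false, q4=true} (q1, q3) contributes 4 new; branch {q3=false, q4=true} (q1, q2) contributes 2 new; branch {q2=false, q4=false} (q1, q3) contributes 4 new; branch {q3=false, q4=false} (q1, q2) contributes 2 new. Total: 12.

12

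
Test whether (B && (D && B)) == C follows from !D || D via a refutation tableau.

No

Initial set: {(!D || D); !((B && (D && B)) == C)}.
(!D || D): β-rule — branch into !D  //  D.
  branch 1 (add !D):
    !((B && (D && B)) == C): β-rule — branch into (B && (D && B)), !C  //  !(B && (D && B)), C.
      branch 1.1 (add (B && (D && B)), !C):
        (B && (D && B)): α-rule — add B, (D && B).
        (D && B): α-rule — add D, B.
        × closes — contains both D and !D.
      branch 1.2 (add !(B && (D && B)), C):
        !(B && (D && B)): β-rule — branch into !B  //  !(D && B).
          branch 1.2.1 (add !B):
            ○ open, literals {B=false, C=true, D=false}.
          branch 1.2.2 (add !(D && B)):
            !(D && B): β-rule — branch into !D  //  !B.
              branch 1.2.2.1 (add !D):
                ○ open, literals {C=true, D=false}.
              branch 1.2.2.2 (add !B):
                ○ open, literals {B=false, C=true, D=false}.
  branch 2 (add D):
    !((B && (D && B)) == C): β-rule — branch into (B && (D && B)), !C  //  !(B && (D && B)), C.
      branch 2.1 (add (B && (D && B)), !C):
        (B && (D && B)): α-rule — add B, (D && B).
        (D && B): α-rule — add D, B.
        ○ open, literals {B=true, C=false, D=true}.
      branch 2.2 (add !(B && (D && B)), C):
        !(B && (D && B)): β-rule — branch into !B  //  !(D && B).
          branch 2.2.1 (add !B):
            ○ open, literals {B=false, C=true, D=true}.
          branch 2.2.2 (add !(D && B)):
            !(D && B): β-rule — branch into !D  //  !B.
              branch 2.2.2.1 (add !D):
                × closes — contains both D and !D.
              branch 2.2.2.2 (add !B):
                ○ open, literals {B=false, C=true, D=true}.
2 branches closed, 6 open.
An open branch gives a countermodel: B=false, C=true, D=false (unmentioned atoms arbitrary); the premises hold there but the conclusion fails.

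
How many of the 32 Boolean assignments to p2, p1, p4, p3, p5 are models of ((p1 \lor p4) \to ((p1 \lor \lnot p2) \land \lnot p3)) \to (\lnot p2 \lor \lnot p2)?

Initial set: {(((p1 \lor p4) \to ((p1 \lor \lnot p2) \land \lnot p3)) \to (\lnot p2 \lor \lnot p2))}.
(((p1 \lor p4) \to ((p1 \lor \lnot p2) \land \lnot p3)) \to (\lnot p2 \lor \lnot p2)): β-rule — branch into \lnot ((p1 \lor p4) \to ((p1 \lor \lnot p2) \land \lnot p3))  //  (\lnot p2 \lor \lnot p2).
  branch 1 (add \lnot ((p1 \lor p4) \to ((p1 \lor \lnot p2) \land \lnot p3))):
    \lnot ((p1 \lor p4) \to ((p1 \lor \lnot p2) \land \lnot p3)): α-rule — add (p1 \lor p4), \lnot ((p1 \lor \lnot p2) \land \lnot p3).
    (p1 \lor p4): β-rule — branch into p1  //  p4.
      branch 1.1 (add p1):
        \lnot ((p1 \lor \lnot p2) \land \lnot p3): β-rule — branch into \lnot (p1 \lor \lnot p2)  //  \lnot \lnot p3.
          branch 1.1.1 (add \lnot (p1 \lor \lnot p2)):
            \lnot (p1 \lor \lnot p2): α-rule — add \lnot p1, \lnot \lnot p2.
            × closes — contains both p1 and \lnot p1.
          branch 1.1.2 (add \lnot \lnot p3):
            ○ open, literals {p1=true, p3=true}.
      branch 1.2 (add p4):
        \lnot ((p1 \lor \lnot p2) \land \lnot p3): β-rule — branch into \lnot (p1 \lor \lnot p2)  //  \lnot \lnot p3.
          branch 1.2.1 (add \lnot (p1 \lor \lnot p2)):
            \lnot (p1 \lor \lnot p2): α-rule — add \lnot p1, \lnot \lnot p2.
            ○ open, literals {p1=false, p2=true, p4=true}.
          branch 1.2.2 (add \lnot \lnot p3):
            ○ open, literals {p3=true, p4=true}.
  branch 2 (add (\lnot p2 \lor \lnot p2)):
    (\lnot p2 \lor \lnot p2): β-rule — branch into \lnot p2  //  \lnot p2.
      branch 2.1 (add \lnot p2):
        ○ open, literals {p2=false}.
      branch 2.2 (add \lnot p2):
        ○ open, literals {p2=false}.
1 branch closed, 5 open.
Each open branch fixes some atoms; the unmentioned ones are free. Counting distinct full assignments: branch {p1=true, p3=true} (p2, p4, p5) contributes 8 new; branch {p1=false, p2=true, p4=true} (p3, p5) contributes 4 new; branch {p3=true, p4=true} (p2, p1, p5) contributes 2 new; branch {p2=false} (p1, p4, p3, p5) contributes 10 new; branch {p2=false} (p1, p4, p3, p5) contributes 0 new. Total: 24.

24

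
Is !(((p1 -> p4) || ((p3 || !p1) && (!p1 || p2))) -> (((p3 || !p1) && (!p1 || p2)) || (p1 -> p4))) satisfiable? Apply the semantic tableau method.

Initial set: {T !(((p1 -> p4) || ((p3 || !p1) && (!p1 || p2))) -> (((p3 || !p1) && (!p1 || p2)) || (p1 -> p4)))}.
T !(((p1 -> p4) || ((p3 || !p1) && (!p1 || p2))) -> (((p3 || !p1) && (!p1 || p2)) || (p1 -> p4))): α-rule — add T ((p1 -> p4) || ((p3 || !p1) && (!p1 || p2))), F (((p3 || !p1) && (!p1 || p2)) || (p1 -> p4)).
F (((p3 || !p1) && (!p1 || p2)) || (p1 -> p4)): α-rule — add F ((p3 || !p1) && (!p1 || p2)), F (p1 -> p4).
F (p1 -> p4): α-rule — add T p1, F p4.
T ((p1 -> p4) || ((p3 || !p1) && (!p1 || p2))): β-rule — branch into T (p1 -> p4)  //  T ((p3 || !p1) && (!p1 || p2)).
  branch 1 (add T (p1 -> p4)):
    F ((p3 || !p1) && (!p1 || p2)): β-rule — branch into F (p3 || !p1)  //  F (!p1 || p2).
      branch 1.1 (add F (p3 || !p1)):
        F (p3 || !p1): α-rule — add F p3, F !p1.
        T (p1 -> p4): β-rule — branch into F p1  //  T p4.
          branch 1.1.1 (add F p1):
            × closes — contains both p1 and !p1.
          branch 1.1.2 (add T p4):
            × closes — contains both p4 and !p4.
      branch 1.2 (add F (!p1 || p2)):
        F (!p1 || p2): α-rule — add F !p1, F p2.
        T (p1 -> p4): β-rule — branch into F p1  //  T p4.
          branch 1.2.1 (add F p1):
            × closes — contains both p1 and !p1.
          branch 1.2.2 (add T p4):
            × closes — contains both p4 and !p4.
  branch 2 (add T ((p3 || !p1) && (!p1 || p2))):
    T ((p3 || !p1) && (!p1 || p2)): α-rule — add T (p3 || !p1), T (!p1 || p2).
    F ((p3 || !p1) && (!p1 || p2)): β-rule — branch into F (p3 || !p1)  //  F (!p1 || p2).
      branch 2.1 (add F (p3 || !p1)):
        F (p3 || !p1): α-rule — add F p3, F !p1.
        T (p3 || !p1): β-rule — branch into T p3  //  T !p1.
          branch 2.1.1 (add T p3):
            × closes — contains both p3 and !p3.
          branch 2.1.2 (add T !p1):
            × closes — contains both p1 and !p1.
      branch 2.2 (add F (!p1 || p2)):
        F (!p1 || p2): α-rule — add F !p1, F p2.
        T (p3 || !p1): β-rule — branch into T p3  //  T !p1.
          branch 2.2.1 (add T p3):
            T (!p1 || p2): β-rule — branch into T !p1  //  T p2.
              branch 2.2.1.1 (add T !p1):
                × closes — contains both p1 and !p1.
              branch 2.2.1.2 (add T p2):
                × closes — contains both p2 and !p2.
          branch 2.2.2 (add T !p1):
            × closes — contains both p1 and !p1.
All 9 branches close.
Every branch closed; the formula is unsatisfiable.

Unsatisfiable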